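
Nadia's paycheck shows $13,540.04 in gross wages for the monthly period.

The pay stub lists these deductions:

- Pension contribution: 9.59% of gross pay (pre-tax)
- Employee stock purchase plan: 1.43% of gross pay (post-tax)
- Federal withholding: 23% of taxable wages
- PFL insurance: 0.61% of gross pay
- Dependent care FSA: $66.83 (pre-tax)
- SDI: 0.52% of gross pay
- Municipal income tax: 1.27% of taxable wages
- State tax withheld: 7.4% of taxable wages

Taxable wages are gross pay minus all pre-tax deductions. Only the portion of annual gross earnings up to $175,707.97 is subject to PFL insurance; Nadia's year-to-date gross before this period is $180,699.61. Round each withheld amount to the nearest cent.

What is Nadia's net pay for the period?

Dependent care FSA: $66.83
Pension contribution: $13,540.04 × 0.0959 = $1,298.49
Pre-tax total = $66.83 + $1,298.49 = $1,365.32
Taxable wages = $13,540.04 − $1,365.32 = $12,174.72
Federal withholding: $12,174.72 × 0.23 = $2,800.19
Municipal income tax: $12,174.72 × 0.0127 = $154.62
State tax withheld: $12,174.72 × 0.074 = $900.93
SDI: $13,540.04 × 0.0052 = $70.41
PFL insurance: annual cap $175,707.97 already reached (YTD $180,699.61), so $0.00
Employee stock purchase plan: $13,540.04 × 0.0143 = $193.62
Total deductions = $66.83 + $1,298.49 + $2,800.19 + $154.62 + $900.93 + $70.41 + $0.00 + $193.62 = $5,485.09
Net pay = $13,540.04 − $5,485.09 = $8,054.95

$8,054.95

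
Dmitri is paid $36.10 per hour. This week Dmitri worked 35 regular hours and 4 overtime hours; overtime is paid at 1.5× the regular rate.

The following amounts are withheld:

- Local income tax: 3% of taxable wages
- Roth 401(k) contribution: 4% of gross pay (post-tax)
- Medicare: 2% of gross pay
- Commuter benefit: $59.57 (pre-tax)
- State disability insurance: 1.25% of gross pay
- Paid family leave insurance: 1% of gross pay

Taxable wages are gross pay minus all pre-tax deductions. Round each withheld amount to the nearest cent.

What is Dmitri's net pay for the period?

$1,255.81

Regular pay: 35 × $36.10 = $1,263.50
Overtime pay: 4 × $36.10 × 1.5 = $216.60
Gross pay = $1,263.50 + $216.60 = $1,480.10
Commuter benefit: $59.57
Taxable wages = $1,480.10 − $59.57 = $1,420.53
Local income tax: $1,420.53 × 0.03 = $42.62
Paid family leave insurance: $1,480.10 × 0.01 = $14.80
Medicare: $1,480.10 × 0.02 = $29.60
State disability insurance: $1,480.10 × 0.0125 = $18.50
Roth 401(k) contribution: $1,480.10 × 0.04 = $59.20
Total deductions = $59.57 + $42.62 + $14.80 + $29.60 + $18.50 + $59.20 = $224.29
Net pay = $1,480.10 − $224.29 = $1,255.81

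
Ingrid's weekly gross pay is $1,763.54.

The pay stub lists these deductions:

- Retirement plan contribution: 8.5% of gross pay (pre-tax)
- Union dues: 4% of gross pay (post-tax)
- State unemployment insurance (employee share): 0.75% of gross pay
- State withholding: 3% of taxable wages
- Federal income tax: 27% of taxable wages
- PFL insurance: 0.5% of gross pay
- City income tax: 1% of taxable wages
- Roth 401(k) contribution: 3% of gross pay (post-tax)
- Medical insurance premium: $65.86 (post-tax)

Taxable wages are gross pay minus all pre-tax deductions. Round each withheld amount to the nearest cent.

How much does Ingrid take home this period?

Retirement plan contribution: $1,763.54 × 0.085 = $149.90
Taxable wages = $1,763.54 − $149.90 = $1,613.64
Federal income tax: $1,613.64 × 0.27 = $435.68
City income tax: $1,613.64 × 0.01 = $16.14
State withholding: $1,613.64 × 0.03 = $48.41
State unemployment insurance (employee share): $1,763.54 × 0.0075 = $13.23
PFL insurance: $1,763.54 × 0.005 = $8.82
Union dues: $1,763.54 × 0.04 = $70.54
Roth 401(k) contribution: $1,763.54 × 0.03 = $52.91
Medical insurance premium: $65.86
Total deductions = $149.90 + $435.68 + $16.14 + $48.41 + $13.23 + $8.82 + $70.54 + $52.91 + $65.86 = $861.49
Net pay = $1,763.54 − $861.49 = $902.05

$902.05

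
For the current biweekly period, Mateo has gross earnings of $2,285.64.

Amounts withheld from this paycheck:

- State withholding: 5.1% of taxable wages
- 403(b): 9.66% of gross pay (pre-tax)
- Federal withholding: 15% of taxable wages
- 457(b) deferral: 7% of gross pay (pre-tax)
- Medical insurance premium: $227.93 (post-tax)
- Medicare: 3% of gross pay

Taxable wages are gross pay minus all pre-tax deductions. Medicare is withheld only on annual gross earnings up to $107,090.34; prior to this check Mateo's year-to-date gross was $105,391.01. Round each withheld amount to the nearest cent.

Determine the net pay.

403(b): $2,285.64 × 0.0966 = $220.79
457(b) deferral: $2,285.64 × 0.07 = $159.99
Pre-tax total = $220.79 + $159.99 = $380.78
Taxable wages = $2,285.64 − $380.78 = $1,904.86
Federal withholding: $1,904.86 × 0.15 = $285.73
State withholding: $1,904.86 × 0.051 = $97.15
Medicare: only $107,090.34 − $105,391.01 = $1,699.33 of this check is subject → $1,699.33 × 0.03 = $50.98
Medical insurance premium: $227.93
Total deductions = $220.79 + $159.99 + $285.73 + $97.15 + $50.98 + $227.93 = $1,042.57
Net pay = $2,285.64 − $1,042.57 = $1,243.07

$1,243.07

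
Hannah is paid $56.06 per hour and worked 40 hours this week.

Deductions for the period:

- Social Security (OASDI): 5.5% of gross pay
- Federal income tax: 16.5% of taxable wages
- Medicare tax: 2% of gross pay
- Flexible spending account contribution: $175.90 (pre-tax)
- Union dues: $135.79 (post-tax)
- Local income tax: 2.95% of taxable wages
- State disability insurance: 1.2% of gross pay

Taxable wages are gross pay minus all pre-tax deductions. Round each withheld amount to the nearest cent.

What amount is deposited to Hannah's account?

$1,333.69

Gross pay: 40 × $56.06 = $2,242.40
Flexible spending account contribution: $175.90
Taxable wages = $2,242.40 − $175.90 = $2,066.50
Local income tax: $2,066.50 × 0.0295 = $60.96
Federal income tax: $2,066.50 × 0.165 = $340.97
State disability insurance: $2,242.40 × 0.012 = $26.91
Medicare tax: $2,242.40 × 0.02 = $44.85
Social Security (OASDI): $2,242.40 × 0.055 = $123.33
Union dues: $135.79
Total deductions = $175.90 + $60.96 + $340.97 + $26.91 + $44.85 + $123.33 + $135.79 = $908.71
Net pay = $2,242.40 − $908.71 = $1,333.69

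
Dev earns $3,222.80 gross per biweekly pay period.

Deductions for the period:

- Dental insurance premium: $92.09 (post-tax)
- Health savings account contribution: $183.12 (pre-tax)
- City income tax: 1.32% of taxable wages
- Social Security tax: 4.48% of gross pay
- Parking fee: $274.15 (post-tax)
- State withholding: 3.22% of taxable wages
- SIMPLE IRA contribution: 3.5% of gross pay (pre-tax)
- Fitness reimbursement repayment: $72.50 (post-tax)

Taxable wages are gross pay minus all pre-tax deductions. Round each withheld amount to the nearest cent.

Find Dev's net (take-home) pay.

$2,210.88

Health savings account contribution: $183.12
SIMPLE IRA contribution: $3,222.80 × 0.035 = $112.80
Pre-tax total = $183.12 + $112.80 = $295.92
Taxable wages = $3,222.80 − $295.92 = $2,926.88
City income tax: $2,926.88 × 0.0132 = $38.63
State withholding: $2,926.88 × 0.0322 = $94.25
Social Security tax: $3,222.80 × 0.0448 = $144.38
Fitness reimbursement repayment: $72.50
Parking fee: $274.15
Dental insurance premium: $92.09
Total deductions = $183.12 + $112.80 + $38.63 + $94.25 + $144.38 + $72.50 + $274.15 + $92.09 = $1,011.92
Net pay = $3,222.80 − $1,011.92 = $2,210.88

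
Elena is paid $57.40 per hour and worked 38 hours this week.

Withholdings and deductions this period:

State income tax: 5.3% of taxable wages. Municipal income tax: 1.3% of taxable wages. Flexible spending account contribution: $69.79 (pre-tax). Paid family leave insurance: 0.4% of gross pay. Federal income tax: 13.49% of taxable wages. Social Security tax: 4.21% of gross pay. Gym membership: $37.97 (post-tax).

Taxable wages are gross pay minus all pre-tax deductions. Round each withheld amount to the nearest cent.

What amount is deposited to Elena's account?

$1,548.71

Gross pay: 38 × $57.40 = $2,181.20
Flexible spending account contribution: $69.79
Taxable wages = $2,181.20 − $69.79 = $2,111.41
State income tax: $2,111.41 × 0.053 = $111.90
Federal income tax: $2,111.41 × 0.1349 = $284.83
Municipal income tax: $2,111.41 × 0.013 = $27.45
Paid family leave insurance: $2,181.20 × 0.004 = $8.72
Social Security tax: $2,181.20 × 0.0421 = $91.83
Gym membership: $37.97
Total deductions = $69.79 + $111.90 + $284.83 + $27.45 + $8.72 + $91.83 + $37.97 = $632.49
Net pay = $2,181.20 − $632.49 = $1,548.71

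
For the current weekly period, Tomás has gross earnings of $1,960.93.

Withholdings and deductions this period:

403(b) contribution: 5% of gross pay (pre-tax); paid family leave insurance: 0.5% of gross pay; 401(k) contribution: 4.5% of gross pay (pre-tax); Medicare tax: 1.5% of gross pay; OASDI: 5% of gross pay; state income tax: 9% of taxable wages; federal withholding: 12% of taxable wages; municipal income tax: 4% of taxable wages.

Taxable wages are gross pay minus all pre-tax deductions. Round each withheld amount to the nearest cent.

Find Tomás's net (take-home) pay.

403(b) contribution: $1,960.93 × 0.05 = $98.05
401(k) contribution: $1,960.93 × 0.045 = $88.24
Pre-tax total = $98.05 + $88.24 = $186.29
Taxable wages = $1,960.93 − $186.29 = $1,774.64
State income tax: $1,774.64 × 0.09 = $159.72
Municipal income tax: $1,774.64 × 0.04 = $70.99
Federal withholding: $1,774.64 × 0.12 = $212.96
Medicare tax: $1,960.93 × 0.015 = $29.41
OASDI: $1,960.93 × 0.05 = $98.05
Paid family leave insurance: $1,960.93 × 0.005 = $9.80
Total deductions = $98.05 + $88.24 + $159.72 + $70.99 + $212.96 + $29.41 + $98.05 + $9.80 = $767.22
Net pay = $1,960.93 − $767.22 = $1,193.71

$1,193.71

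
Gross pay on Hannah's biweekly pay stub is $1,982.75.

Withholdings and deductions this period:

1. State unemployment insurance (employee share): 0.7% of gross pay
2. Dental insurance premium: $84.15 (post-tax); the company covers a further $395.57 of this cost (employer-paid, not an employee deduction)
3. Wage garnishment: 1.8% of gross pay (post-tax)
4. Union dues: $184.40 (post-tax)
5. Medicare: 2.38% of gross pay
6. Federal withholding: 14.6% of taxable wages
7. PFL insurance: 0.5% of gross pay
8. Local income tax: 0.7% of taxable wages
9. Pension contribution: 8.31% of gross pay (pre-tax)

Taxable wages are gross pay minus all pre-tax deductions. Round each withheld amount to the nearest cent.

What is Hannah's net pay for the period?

Pension contribution: $1,982.75 × 0.0831 = $164.77
Taxable wages = $1,982.75 − $164.77 = $1,817.98
Local income tax: $1,817.98 × 0.007 = $12.73
Federal withholding: $1,817.98 × 0.146 = $265.43
PFL insurance: $1,982.75 × 0.005 = $9.91
Medicare: $1,982.75 × 0.0238 = $47.19
State unemployment insurance (employee share): $1,982.75 × 0.007 = $13.88
Union dues: $184.40
Dental insurance premium: $84.15
Wage garnishment: $1,982.75 × 0.018 = $35.69
(Employer's $395.57 toward dental insurance premium is not withheld from the employee.)
Total deductions = $164.77 + $12.73 + $265.43 + $9.91 + $47.19 + $13.88 + $184.40 + $84.15 + $35.69 = $818.15
Net pay = $1,982.75 − $818.15 = $1,164.60

$1,164.60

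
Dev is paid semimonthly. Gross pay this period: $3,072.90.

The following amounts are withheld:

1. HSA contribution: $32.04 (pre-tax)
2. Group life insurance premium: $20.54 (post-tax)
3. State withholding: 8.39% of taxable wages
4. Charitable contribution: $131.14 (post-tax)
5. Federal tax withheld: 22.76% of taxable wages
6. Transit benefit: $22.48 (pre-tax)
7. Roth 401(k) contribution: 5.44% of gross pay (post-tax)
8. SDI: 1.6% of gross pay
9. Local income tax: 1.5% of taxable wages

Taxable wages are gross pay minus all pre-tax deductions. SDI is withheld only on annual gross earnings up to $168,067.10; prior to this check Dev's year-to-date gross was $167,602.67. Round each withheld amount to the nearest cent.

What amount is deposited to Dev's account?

Transit benefit: $22.48
HSA contribution: $32.04
Pre-tax total = $22.48 + $32.04 = $54.52
Taxable wages = $3,072.90 − $54.52 = $3,018.38
Federal tax withheld: $3,018.38 × 0.2276 = $686.98
Local income tax: $3,018.38 × 0.015 = $45.28
State withholding: $3,018.38 × 0.0839 = $253.24
SDI: only $168,067.10 − $167,602.67 = $464.43 of this check is subject → $464.43 × 0.016 = $7.43
Roth 401(k) contribution: $3,072.90 × 0.0544 = $167.17
Group life insurance premium: $20.54
Charitable contribution: $131.14
Total deductions = $22.48 + $32.04 + $686.98 + $45.28 + $253.24 + $7.43 + $167.17 + $20.54 + $131.14 = $1,366.30
Net pay = $3,072.90 − $1,366.30 = $1,706.60

$1,706.60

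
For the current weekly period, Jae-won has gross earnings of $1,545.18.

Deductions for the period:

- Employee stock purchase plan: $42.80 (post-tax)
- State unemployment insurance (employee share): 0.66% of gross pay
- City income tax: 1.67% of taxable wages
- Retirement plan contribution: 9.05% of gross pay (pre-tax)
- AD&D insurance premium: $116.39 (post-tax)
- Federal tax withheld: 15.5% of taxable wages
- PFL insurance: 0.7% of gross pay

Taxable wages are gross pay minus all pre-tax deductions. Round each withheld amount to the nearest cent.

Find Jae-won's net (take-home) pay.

$983.83

Retirement plan contribution: $1,545.18 × 0.0905 = $139.84
Taxable wages = $1,545.18 − $139.84 = $1,405.34
City income tax: $1,405.34 × 0.0167 = $23.47
Federal tax withheld: $1,405.34 × 0.155 = $217.83
PFL insurance: $1,545.18 × 0.007 = $10.82
State unemployment insurance (employee share): $1,545.18 × 0.0066 = $10.20
Employee stock purchase plan: $42.80
AD&D insurance premium: $116.39
Total deductions = $139.84 + $23.47 + $217.83 + $10.82 + $10.20 + $42.80 + $116.39 = $561.35
Net pay = $1,545.18 − $561.35 = $983.83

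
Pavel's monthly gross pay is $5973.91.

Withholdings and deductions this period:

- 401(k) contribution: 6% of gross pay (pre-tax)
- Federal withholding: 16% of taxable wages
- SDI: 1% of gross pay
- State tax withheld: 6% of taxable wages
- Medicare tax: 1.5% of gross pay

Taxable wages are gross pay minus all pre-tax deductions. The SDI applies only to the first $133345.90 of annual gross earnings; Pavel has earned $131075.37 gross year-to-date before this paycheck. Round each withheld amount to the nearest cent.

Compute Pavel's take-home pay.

401(k) contribution: $5973.91 × 0.06 = $358.43
Taxable wages = $5973.91 − $358.43 = $5615.48
Federal withholding: $5615.48 × 0.16 = $898.48
State tax withheld: $5615.48 × 0.06 = $336.93
SDI: only $133345.90 − $131075.37 = $2270.53 of this check is subject → $2270.53 × 0.01 = $22.71
Medicare tax: $5973.91 × 0.015 = $89.61
Total deductions = $358.43 + $898.48 + $336.93 + $22.71 + $89.61 = $1706.16
Net pay = $5973.91 − $1706.16 = $4267.75

$4267.75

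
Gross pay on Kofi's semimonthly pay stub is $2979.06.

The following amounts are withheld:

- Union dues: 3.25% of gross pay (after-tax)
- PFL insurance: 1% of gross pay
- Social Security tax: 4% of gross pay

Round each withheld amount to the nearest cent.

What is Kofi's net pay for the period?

PFL insurance: $2979.06 × 0.01 = $29.79
Social Security tax: $2979.06 × 0.04 = $119.16
Union dues: $2979.06 × 0.0325 = $96.82
Total deductions = $29.79 + $119.16 + $96.82 = $245.77
Net pay = $2979.06 − $245.77 = $2733.29

$2733.29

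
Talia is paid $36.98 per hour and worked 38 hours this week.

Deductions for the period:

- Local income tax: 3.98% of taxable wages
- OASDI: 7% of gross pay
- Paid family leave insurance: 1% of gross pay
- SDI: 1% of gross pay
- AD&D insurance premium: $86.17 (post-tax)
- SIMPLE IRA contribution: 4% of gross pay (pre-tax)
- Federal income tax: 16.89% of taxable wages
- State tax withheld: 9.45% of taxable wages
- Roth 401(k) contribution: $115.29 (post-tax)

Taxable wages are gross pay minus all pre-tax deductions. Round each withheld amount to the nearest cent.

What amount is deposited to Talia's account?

Gross pay: 38 × $36.98 = $1,405.24
SIMPLE IRA contribution: $1,405.24 × 0.04 = $56.21
Taxable wages = $1,405.24 − $56.21 = $1,349.03
Federal income tax: $1,349.03 × 0.1689 = $227.85
State tax withheld: $1,349.03 × 0.0945 = $127.48
Local income tax: $1,349.03 × 0.0398 = $53.69
OASDI: $1,405.24 × 0.07 = $98.37
SDI: $1,405.24 × 0.01 = $14.05
Paid family leave insurance: $1,405.24 × 0.01 = $14.05
Roth 401(k) contribution: $115.29
AD&D insurance premium: $86.17
Total deductions = $56.21 + $227.85 + $127.48 + $53.69 + $98.37 + $14.05 + $14.05 + $115.29 + $86.17 = $793.16
Net pay = $1,405.24 − $793.16 = $612.08

$612.08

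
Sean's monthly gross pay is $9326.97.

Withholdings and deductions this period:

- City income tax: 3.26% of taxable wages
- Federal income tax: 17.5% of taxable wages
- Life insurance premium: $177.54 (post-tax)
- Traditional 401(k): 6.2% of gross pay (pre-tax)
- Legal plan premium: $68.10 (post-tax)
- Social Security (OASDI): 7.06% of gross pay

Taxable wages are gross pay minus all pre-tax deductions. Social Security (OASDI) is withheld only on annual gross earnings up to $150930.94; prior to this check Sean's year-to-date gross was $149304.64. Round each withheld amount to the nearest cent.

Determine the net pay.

Traditional 401(k): $9326.97 × 0.062 = $578.27
Taxable wages = $9326.97 − $578.27 = $8748.70
City income tax: $8748.70 × 0.0326 = $285.21
Federal income tax: $8748.70 × 0.175 = $1531.02
Social Security (OASDI): only $150930.94 − $149304.64 = $1626.30 of this check is subject → $1626.30 × 0.0706 = $114.82
Life insurance premium: $177.54
Legal plan premium: $68.10
Total deductions = $578.27 + $285.21 + $1531.02 + $114.82 + $177.54 + $68.10 = $2754.96
Net pay = $9326.97 − $2754.96 = $6572.01

$6572.01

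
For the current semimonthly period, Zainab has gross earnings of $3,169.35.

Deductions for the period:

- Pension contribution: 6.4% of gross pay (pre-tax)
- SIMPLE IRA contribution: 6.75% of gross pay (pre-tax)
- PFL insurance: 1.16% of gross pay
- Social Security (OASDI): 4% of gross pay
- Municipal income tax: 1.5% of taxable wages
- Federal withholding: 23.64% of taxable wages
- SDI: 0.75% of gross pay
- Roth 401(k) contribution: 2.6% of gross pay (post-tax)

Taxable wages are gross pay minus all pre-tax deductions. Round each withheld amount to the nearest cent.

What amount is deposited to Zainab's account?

Pension contribution: $3,169.35 × 0.064 = $202.84
SIMPLE IRA contribution: $3,169.35 × 0.0675 = $213.93
Pre-tax total = $202.84 + $213.93 = $416.77
Taxable wages = $3,169.35 − $416.77 = $2,752.58
Municipal income tax: $2,752.58 × 0.015 = $41.29
Federal withholding: $2,752.58 × 0.2364 = $650.71
SDI: $3,169.35 × 0.0075 = $23.77
PFL insurance: $3,169.35 × 0.0116 = $36.76
Social Security (OASDI): $3,169.35 × 0.04 = $126.77
Roth 401(k) contribution: $3,169.35 × 0.026 = $82.40
Total deductions = $202.84 + $213.93 + $41.29 + $650.71 + $23.77 + $36.76 + $126.77 + $82.40 = $1,378.47
Net pay = $3,169.35 − $1,378.47 = $1,790.88

$1,790.88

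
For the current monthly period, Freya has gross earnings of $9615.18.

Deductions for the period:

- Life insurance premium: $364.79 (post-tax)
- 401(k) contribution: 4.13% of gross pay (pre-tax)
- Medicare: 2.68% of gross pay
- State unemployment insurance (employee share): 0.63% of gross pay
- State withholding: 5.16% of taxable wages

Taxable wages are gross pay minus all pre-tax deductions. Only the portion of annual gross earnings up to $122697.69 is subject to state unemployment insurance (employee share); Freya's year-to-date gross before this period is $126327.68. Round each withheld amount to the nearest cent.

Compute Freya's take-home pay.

$8119.94

401(k) contribution: $9615.18 × 0.0413 = $397.11
Taxable wages = $9615.18 − $397.11 = $9218.07
State withholding: $9218.07 × 0.0516 = $475.65
Medicare: $9615.18 × 0.0268 = $257.69
State unemployment insurance (employee share): annual cap $122697.69 already reached (YTD $126327.68), so $0.00
Life insurance premium: $364.79
Total deductions = $397.11 + $475.65 + $257.69 + $0.00 + $364.79 = $1495.24
Net pay = $9615.18 − $1495.24 = $8119.94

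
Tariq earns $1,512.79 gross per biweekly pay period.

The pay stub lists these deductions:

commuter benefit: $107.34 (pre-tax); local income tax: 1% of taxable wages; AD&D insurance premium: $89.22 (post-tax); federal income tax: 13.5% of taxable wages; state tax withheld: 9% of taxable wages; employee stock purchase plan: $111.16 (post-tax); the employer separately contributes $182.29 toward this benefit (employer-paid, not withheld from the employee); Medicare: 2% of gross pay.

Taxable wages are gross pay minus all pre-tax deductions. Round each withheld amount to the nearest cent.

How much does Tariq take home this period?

$844.53

Commuter benefit: $107.34
Taxable wages = $1,512.79 − $107.34 = $1,405.45
Federal income tax: $1,405.45 × 0.135 = $189.74
Local income tax: $1,405.45 × 0.01 = $14.05
State tax withheld: $1,405.45 × 0.09 = $126.49
Medicare: $1,512.79 × 0.02 = $30.26
Employee stock purchase plan: $111.16
AD&D insurance premium: $89.22
(Employer's $182.29 toward employee stock purchase plan is not withheld from the employee.)
Total deductions = $107.34 + $189.74 + $14.05 + $126.49 + $30.26 + $111.16 + $89.22 = $668.26
Net pay = $1,512.79 − $668.26 = $844.53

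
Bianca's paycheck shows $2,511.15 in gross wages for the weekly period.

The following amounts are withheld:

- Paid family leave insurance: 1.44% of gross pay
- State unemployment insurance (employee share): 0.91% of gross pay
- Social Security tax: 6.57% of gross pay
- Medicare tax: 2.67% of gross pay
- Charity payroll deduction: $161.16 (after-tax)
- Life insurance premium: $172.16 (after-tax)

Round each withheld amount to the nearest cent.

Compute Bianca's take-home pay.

$1,886.79

Medicare tax: $2,511.15 × 0.0267 = $67.05
Paid family leave insurance: $2,511.15 × 0.0144 = $36.16
State unemployment insurance (employee share): $2,511.15 × 0.0091 = $22.85
Social Security tax: $2,511.15 × 0.0657 = $164.98
Life insurance premium: $172.16
Charity payroll deduction: $161.16
Total deductions = $67.05 + $36.16 + $22.85 + $164.98 + $172.16 + $161.16 = $624.36
Net pay = $2,511.15 − $624.36 = $1,886.79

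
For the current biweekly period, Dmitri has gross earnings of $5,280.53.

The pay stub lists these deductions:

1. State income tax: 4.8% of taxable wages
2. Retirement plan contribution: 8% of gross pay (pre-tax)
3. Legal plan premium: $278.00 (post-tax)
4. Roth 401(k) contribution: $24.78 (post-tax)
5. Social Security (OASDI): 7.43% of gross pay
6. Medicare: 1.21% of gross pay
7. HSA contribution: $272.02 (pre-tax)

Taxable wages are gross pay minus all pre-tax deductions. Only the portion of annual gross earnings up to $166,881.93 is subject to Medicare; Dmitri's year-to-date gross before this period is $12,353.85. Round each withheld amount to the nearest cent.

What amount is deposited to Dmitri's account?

$3,606.93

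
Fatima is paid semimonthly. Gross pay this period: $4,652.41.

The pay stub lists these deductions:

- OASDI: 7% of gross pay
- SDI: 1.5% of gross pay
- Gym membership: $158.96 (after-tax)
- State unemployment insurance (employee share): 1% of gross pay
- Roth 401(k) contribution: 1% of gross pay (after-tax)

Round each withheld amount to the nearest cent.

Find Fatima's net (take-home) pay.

SDI: $4,652.41 × 0.015 = $69.79
OASDI: $4,652.41 × 0.07 = $325.67
State unemployment insurance (employee share): $4,652.41 × 0.01 = $46.52
Roth 401(k) contribution: $4,652.41 × 0.01 = $46.52
Gym membership: $158.96
Total deductions = $69.79 + $325.67 + $46.52 + $46.52 + $158.96 = $647.46
Net pay = $4,652.41 − $647.46 = $4,004.95

$4,004.95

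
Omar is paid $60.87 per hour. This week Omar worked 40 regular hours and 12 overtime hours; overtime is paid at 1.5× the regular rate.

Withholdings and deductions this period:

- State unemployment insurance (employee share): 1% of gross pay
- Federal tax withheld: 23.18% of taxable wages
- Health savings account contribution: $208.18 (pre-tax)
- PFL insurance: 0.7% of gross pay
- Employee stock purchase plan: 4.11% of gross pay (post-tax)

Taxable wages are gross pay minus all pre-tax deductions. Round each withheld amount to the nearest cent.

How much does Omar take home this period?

Regular pay: 40 × $60.87 = $2,434.80
Overtime pay: 12 × $60.87 × 1.5 = $1,095.66
Gross pay = $2,434.80 + $1,095.66 = $3,530.46
Health savings account contribution: $208.18
Taxable wages = $3,530.46 − $208.18 = $3,322.28
Federal tax withheld: $3,322.28 × 0.2318 = $770.10
State unemployment insurance (employee share): $3,530.46 × 0.01 = $35.30
PFL insurance: $3,530.46 × 0.007 = $24.71
Employee stock purchase plan: $3,530.46 × 0.0411 = $145.10
Total deductions = $208.18 + $770.10 + $35.30 + $24.71 + $145.10 = $1,183.39
Net pay = $3,530.46 − $1,183.39 = $2,347.07

$2,347.07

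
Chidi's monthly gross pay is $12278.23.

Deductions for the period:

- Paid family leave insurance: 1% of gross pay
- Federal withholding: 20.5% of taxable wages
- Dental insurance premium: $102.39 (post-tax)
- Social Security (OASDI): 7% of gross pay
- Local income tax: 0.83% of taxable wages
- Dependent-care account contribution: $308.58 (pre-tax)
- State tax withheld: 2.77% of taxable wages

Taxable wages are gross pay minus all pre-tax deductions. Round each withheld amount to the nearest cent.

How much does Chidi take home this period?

$8000.31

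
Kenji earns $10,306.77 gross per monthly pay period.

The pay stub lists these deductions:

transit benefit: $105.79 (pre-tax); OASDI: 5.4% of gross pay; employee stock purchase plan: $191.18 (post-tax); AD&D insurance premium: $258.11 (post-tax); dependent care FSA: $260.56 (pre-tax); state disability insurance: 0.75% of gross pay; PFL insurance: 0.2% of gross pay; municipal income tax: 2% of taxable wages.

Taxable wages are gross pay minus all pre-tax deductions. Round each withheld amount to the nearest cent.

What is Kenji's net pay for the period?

$8,637.84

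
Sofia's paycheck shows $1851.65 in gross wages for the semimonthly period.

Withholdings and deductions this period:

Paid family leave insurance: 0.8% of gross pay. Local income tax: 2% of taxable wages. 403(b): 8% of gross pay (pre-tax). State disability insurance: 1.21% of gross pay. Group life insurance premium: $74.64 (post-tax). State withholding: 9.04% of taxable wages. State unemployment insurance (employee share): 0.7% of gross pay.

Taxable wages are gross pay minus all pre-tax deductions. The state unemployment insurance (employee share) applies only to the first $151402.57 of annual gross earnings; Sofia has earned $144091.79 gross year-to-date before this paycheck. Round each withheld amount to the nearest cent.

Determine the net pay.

$1390.64

403(b): $1851.65 × 0.08 = $148.13
Taxable wages = $1851.65 − $148.13 = $1703.52
State withholding: $1703.52 × 0.0904 = $154.00
Local income tax: $1703.52 × 0.02 = $34.07
State disability insurance: $1851.65 × 0.0121 = $22.40
State unemployment insurance (employee share): cap not yet reached, full $1851.65 is subject → $1851.65 × 0.007 = $12.96
Paid family leave insurance: $1851.65 × 0.008 = $14.81
Group life insurance premium: $74.64
Total deductions = $148.13 + $154.00 + $34.07 + $22.40 + $12.96 + $14.81 + $74.64 = $461.01
Net pay = $1851.65 − $461.01 = $1390.64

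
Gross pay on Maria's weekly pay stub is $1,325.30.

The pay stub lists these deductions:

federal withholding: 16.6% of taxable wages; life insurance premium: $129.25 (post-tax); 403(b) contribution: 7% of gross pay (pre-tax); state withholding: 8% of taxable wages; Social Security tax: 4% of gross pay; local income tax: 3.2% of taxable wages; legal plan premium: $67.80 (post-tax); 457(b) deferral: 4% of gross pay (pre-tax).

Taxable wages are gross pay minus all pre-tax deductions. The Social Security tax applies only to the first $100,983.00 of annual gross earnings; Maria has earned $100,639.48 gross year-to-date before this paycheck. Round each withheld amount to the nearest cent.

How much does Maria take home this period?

457(b) deferral: $1,325.30 × 0.04 = $53.01
403(b) contribution: $1,325.30 × 0.07 = $92.77
Pre-tax total = $53.01 + $92.77 = $145.78
Taxable wages = $1,325.30 − $145.78 = $1,179.52
State withholding: $1,179.52 × 0.08 = $94.36
Local income tax: $1,179.52 × 0.032 = $37.74
Federal withholding: $1,179.52 × 0.166 = $195.80
Social Security tax: only $100,983.00 − $100,639.48 = $343.52 of this check is subject → $343.52 × 0.04 = $13.74
Legal plan premium: $67.80
Life insurance premium: $129.25
Total deductions = $53.01 + $92.77 + $94.36 + $37.74 + $195.80 + $13.74 + $67.80 + $129.25 = $684.47
Net pay = $1,325.30 − $684.47 = $640.83

$640.83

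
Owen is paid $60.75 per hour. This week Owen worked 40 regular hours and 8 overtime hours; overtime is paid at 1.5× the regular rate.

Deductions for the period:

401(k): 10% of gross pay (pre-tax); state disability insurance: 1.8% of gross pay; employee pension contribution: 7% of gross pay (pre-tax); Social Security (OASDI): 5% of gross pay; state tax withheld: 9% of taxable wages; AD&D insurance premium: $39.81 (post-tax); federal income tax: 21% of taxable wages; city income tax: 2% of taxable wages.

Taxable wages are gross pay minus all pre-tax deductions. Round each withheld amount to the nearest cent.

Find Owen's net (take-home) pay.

Regular pay: 40 × $60.75 = $2,430.00
Overtime pay: 8 × $60.75 × 1.5 = $729.00
Gross pay = $2,430.00 + $729.00 = $3,159.00
401(k): $3,159.00 × 0.1 = $315.90
Employee pension contribution: $3,159.00 × 0.07 = $221.13
Pre-tax total = $315.90 + $221.13 = $537.03
Taxable wages = $3,159.00 − $537.03 = $2,621.97
State tax withheld: $2,621.97 × 0.09 = $235.98
City income tax: $2,621.97 × 0.02 = $52.44
Federal income tax: $2,621.97 × 0.21 = $550.61
Social Security (OASDI): $3,159.00 × 0.05 = $157.95
State disability insurance: $3,159.00 × 0.018 = $56.86
AD&D insurance premium: $39.81
Total deductions = $315.90 + $221.13 + $235.98 + $52.44 + $550.61 + $157.95 + $56.86 + $39.81 = $1,630.68
Net pay = $3,159.00 − $1,630.68 = $1,528.32

$1,528.32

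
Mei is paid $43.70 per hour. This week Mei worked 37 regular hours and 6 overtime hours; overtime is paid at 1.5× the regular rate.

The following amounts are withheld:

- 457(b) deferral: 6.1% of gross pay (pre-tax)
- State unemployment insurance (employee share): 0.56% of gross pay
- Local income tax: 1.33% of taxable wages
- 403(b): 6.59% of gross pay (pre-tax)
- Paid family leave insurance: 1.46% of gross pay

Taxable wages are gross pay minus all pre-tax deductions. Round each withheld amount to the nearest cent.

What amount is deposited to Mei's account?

Regular pay: 37 × $43.70 = $1616.90
Overtime pay: 6 × $43.70 × 1.5 = $393.30
Gross pay = $1616.90 + $393.30 = $2010.20
457(b) deferral: $2010.20 × 0.061 = $122.62
403(b): $2010.20 × 0.0659 = $132.47
Pre-tax total = $122.62 + $132.47 = $255.09
Taxable wages = $2010.20 − $255.09 = $1755.11
Local income tax: $1755.11 × 0.0133 = $23.34
State unemployment insurance (employee share): $2010.20 × 0.0056 = $11.26
Paid family leave insurance: $2010.20 × 0.0146 = $29.35
Total deductions = $122.62 + $132.47 + $23.34 + $11.26 + $29.35 = $319.04
Net pay = $2010.20 − $319.04 = $1691.16

$1691.16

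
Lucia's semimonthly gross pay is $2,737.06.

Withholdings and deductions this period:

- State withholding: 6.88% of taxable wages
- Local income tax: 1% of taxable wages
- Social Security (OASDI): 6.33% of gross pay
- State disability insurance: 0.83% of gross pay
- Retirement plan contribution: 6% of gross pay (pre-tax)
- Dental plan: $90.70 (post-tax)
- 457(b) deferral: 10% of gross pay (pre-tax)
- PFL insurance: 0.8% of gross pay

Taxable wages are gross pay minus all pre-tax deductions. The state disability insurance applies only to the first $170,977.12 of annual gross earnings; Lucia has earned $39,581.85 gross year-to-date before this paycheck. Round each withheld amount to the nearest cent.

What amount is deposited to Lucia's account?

$1,809.38

457(b) deferral: $2,737.06 × 0.1 = $273.71
Retirement plan contribution: $2,737.06 × 0.06 = $164.22
Pre-tax total = $273.71 + $164.22 = $437.93
Taxable wages = $2,737.06 − $437.93 = $2,299.13
State withholding: $2,299.13 × 0.0688 = $158.18
Local income tax: $2,299.13 × 0.01 = $22.99
PFL insurance: $2,737.06 × 0.008 = $21.90
State disability insurance: cap not yet reached, full $2,737.06 is subject → $2,737.06 × 0.0083 = $22.72
Social Security (OASDI): $2,737.06 × 0.0633 = $173.26
Dental plan: $90.70
Total deductions = $273.71 + $164.22 + $158.18 + $22.99 + $21.90 + $22.72 + $173.26 + $90.70 = $927.68
Net pay = $2,737.06 − $927.68 = $1,809.38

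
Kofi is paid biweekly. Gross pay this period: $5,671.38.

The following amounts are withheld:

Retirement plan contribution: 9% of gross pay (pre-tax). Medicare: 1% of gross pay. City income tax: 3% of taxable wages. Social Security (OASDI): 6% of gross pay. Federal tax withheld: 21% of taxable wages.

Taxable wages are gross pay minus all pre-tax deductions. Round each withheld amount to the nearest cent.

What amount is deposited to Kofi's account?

$3,525.34

Retirement plan contribution: $5,671.38 × 0.09 = $510.42
Taxable wages = $5,671.38 − $510.42 = $5,160.96
Federal tax withheld: $5,160.96 × 0.21 = $1,083.80
City income tax: $5,160.96 × 0.03 = $154.83
Medicare: $5,671.38 × 0.01 = $56.71
Social Security (OASDI): $5,671.38 × 0.06 = $340.28
Total deductions = $510.42 + $1,083.80 + $154.83 + $56.71 + $340.28 = $2,146.04
Net pay = $5,671.38 − $2,146.04 = $3,525.34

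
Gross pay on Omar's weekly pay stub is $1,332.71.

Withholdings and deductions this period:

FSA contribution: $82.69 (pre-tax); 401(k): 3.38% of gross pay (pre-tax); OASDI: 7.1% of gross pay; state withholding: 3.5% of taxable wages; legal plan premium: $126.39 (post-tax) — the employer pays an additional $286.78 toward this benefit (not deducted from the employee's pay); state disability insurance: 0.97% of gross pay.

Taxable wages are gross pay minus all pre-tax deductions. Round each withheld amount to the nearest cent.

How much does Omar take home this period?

$928.86

401(k): $1,332.71 × 0.0338 = $45.05
FSA contribution: $82.69
Pre-tax total = $45.05 + $82.69 = $127.74
Taxable wages = $1,332.71 − $127.74 = $1,204.97
State withholding: $1,204.97 × 0.035 = $42.17
State disability insurance: $1,332.71 × 0.0097 = $12.93
OASDI: $1,332.71 × 0.071 = $94.62
Legal plan premium: $126.39
(Employer's $286.78 toward legal plan premium is not withheld from the employee.)
Total deductions = $45.05 + $82.69 + $42.17 + $12.93 + $94.62 + $126.39 = $403.85
Net pay = $1,332.71 − $403.85 = $928.86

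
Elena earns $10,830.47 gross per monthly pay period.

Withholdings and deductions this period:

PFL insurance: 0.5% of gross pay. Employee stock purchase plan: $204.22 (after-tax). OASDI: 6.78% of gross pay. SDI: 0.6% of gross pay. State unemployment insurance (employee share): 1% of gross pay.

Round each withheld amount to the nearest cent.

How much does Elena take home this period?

SDI: $10,830.47 × 0.006 = $64.98
State unemployment insurance (employee share): $10,830.47 × 0.01 = $108.30
PFL insurance: $10,830.47 × 0.005 = $54.15
OASDI: $10,830.47 × 0.0678 = $734.31
Employee stock purchase plan: $204.22
Total deductions = $64.98 + $108.30 + $54.15 + $734.31 + $204.22 = $1,165.96
Net pay = $10,830.47 − $1,165.96 = $9,664.51

$9,664.51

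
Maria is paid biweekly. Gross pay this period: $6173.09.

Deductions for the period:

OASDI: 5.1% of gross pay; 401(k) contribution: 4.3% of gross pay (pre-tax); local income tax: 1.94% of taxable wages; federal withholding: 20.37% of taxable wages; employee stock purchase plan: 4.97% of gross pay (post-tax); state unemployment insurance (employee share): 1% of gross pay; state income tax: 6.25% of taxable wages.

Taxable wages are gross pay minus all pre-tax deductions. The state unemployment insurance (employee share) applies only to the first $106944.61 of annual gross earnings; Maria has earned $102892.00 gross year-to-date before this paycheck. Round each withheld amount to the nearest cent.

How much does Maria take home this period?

401(k) contribution: $6173.09 × 0.043 = $265.44
Taxable wages = $6173.09 − $265.44 = $5907.65
Federal withholding: $5907.65 × 0.2037 = $1203.39
Local income tax: $5907.65 × 0.0194 = $114.61
State income tax: $5907.65 × 0.0625 = $369.23
State unemployment insurance (employee share): only $106944.61 − $102892.00 = $4052.61 of this check is subject → $4052.61 × 0.01 = $40.53
OASDI: $6173.09 × 0.051 = $314.83
Employee stock purchase plan: $6173.09 × 0.0497 = $306.80
Total deductions = $265.44 + $1203.39 + $114.61 + $369.23 + $40.53 + $314.83 + $306.80 = $2614.83
Net pay = $6173.09 − $2614.83 = $3558.26

$3558.26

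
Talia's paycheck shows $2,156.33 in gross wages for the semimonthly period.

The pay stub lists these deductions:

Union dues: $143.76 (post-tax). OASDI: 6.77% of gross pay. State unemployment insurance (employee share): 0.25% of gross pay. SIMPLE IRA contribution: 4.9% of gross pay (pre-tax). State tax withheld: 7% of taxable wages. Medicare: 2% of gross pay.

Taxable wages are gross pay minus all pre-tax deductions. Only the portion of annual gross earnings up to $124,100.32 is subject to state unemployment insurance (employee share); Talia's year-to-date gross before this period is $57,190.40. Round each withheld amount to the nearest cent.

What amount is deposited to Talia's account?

$1,568.86

SIMPLE IRA contribution: $2,156.33 × 0.049 = $105.66
Taxable wages = $2,156.33 − $105.66 = $2,050.67
State tax withheld: $2,050.67 × 0.07 = $143.55
State unemployment insurance (employee share): cap not yet reached, full $2,156.33 is subject → $2,156.33 × 0.0025 = $5.39
Medicare: $2,156.33 × 0.02 = $43.13
OASDI: $2,156.33 × 0.0677 = $145.98
Union dues: $143.76
Total deductions = $105.66 + $143.55 + $5.39 + $43.13 + $145.98 + $143.76 = $587.47
Net pay = $2,156.33 − $587.47 = $1,568.86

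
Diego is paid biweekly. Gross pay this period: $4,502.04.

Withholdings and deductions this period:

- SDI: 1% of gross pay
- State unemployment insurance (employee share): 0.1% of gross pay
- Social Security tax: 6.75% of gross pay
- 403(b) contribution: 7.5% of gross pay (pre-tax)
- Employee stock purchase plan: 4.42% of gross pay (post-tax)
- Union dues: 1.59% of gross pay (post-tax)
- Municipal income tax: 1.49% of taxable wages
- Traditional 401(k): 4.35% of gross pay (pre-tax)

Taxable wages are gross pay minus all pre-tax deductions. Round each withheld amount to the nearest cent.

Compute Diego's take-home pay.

$3,285.44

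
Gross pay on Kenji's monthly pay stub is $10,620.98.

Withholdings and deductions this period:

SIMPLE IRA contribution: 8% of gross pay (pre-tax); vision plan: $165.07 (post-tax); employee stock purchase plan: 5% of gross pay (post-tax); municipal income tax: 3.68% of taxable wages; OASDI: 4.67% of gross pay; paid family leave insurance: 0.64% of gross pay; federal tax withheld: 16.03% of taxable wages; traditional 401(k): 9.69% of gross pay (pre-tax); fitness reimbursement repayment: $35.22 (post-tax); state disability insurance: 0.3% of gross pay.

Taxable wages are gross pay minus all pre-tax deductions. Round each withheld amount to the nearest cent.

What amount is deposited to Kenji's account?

SIMPLE IRA contribution: $10,620.98 × 0.08 = $849.68
Traditional 401(k): $10,620.98 × 0.0969 = $1,029.17
Pre-tax total = $849.68 + $1,029.17 = $1,878.85
Taxable wages = $10,620.98 − $1,878.85 = $8,742.13
Federal tax withheld: $8,742.13 × 0.1603 = $1,401.36
Municipal income tax: $8,742.13 × 0.0368 = $321.71
OASDI: $10,620.98 × 0.0467 = $496.00
State disability insurance: $10,620.98 × 0.003 = $31.86
Paid family leave insurance: $10,620.98 × 0.0064 = $67.97
Fitness reimbursement repayment: $35.22
Employee stock purchase plan: $10,620.98 × 0.05 = $531.05
Vision plan: $165.07
Total deductions = $849.68 + $1,029.17 + $1,401.36 + $321.71 + $496.00 + $31.86 + $67.97 + $35.22 + $531.05 + $165.07 = $4,929.09
Net pay = $10,620.98 − $4,929.09 = $5,691.89

$5,691.89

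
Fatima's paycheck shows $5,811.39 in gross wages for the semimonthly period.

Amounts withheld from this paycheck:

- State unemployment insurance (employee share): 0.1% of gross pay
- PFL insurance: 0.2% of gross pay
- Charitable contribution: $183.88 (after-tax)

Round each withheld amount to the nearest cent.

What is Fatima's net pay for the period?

$5,610.08

PFL insurance: $5,811.39 × 0.002 = $11.62
State unemployment insurance (employee share): $5,811.39 × 0.001 = $5.81
Charitable contribution: $183.88
Total deductions = $11.62 + $5.81 + $183.88 = $201.31
Net pay = $5,811.39 − $201.31 = $5,610.08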